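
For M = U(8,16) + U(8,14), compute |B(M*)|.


(M1+M2)* = M1* + M2*.
M1* = U(8,16), bases: C(16,8) = 12870.
M2* = U(6,14), bases: C(14,6) = 3003.
|B(M*)| = 12870 * 3003 = 38648610.

38648610


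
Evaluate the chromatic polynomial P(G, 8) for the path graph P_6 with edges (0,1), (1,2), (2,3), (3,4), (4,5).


P(P_6, k) = k * (k-1)^(5).
P(8) = 8 * 7^5 = 8 * 16807 = 134456.

134456


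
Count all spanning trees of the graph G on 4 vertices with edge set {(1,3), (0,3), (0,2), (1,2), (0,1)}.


By Kirchhoff's matrix tree theorem, the number of spanning trees equals
the determinant of any cofactor of the Laplacian matrix L.
G has 4 vertices and 5 edges.
Computing the (3 x 3) cofactor determinant gives 8.

8


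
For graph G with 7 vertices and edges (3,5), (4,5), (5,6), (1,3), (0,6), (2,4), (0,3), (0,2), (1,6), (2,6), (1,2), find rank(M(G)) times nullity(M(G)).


r(M) = |V| - c = 7 - 1 = 6.
nullity = |E| - r(M) = 11 - 6 = 5.
Product = 6 * 5 = 30.

30


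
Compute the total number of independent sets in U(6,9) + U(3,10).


For a direct sum, |I(M1+M2)| = |I(M1)| * |I(M2)|.
|I(U(6,9))| = sum C(9,k) for k=0..6 = 466.
|I(U(3,10))| = sum C(10,k) for k=0..3 = 176.
Total = 466 * 176 = 82016.

82016


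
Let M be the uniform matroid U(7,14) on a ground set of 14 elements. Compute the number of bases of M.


Bases of U(7,14) are all 7-element subsets of the 14-element ground set.
Number of bases = C(14,7).
(14 choose 7) = 3432.

3432


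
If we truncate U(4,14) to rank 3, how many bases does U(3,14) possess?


Truncating U(4,14) to rank 3 gives U(3,14).
Bases of U(3,14) are all 3-element subsets of 14 elements.
Number of bases = C(14,3) = (14 * 13 * 12) / (1 * 2 * 3) = 364.

364


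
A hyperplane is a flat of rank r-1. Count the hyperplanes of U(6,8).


Hyperplanes of U(6,8) are flats of rank 5.
In a uniform matroid, these are exactly the (5)-element subsets.
Count = (8 choose 5) = 56.

56


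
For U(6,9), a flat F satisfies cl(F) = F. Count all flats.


Flats of U(6,9): every subset of size < 6 is a flat, plus E itself.
Count = (9 choose 0) + (9 choose 1) + (9 choose 2) + (9 choose 3) + (9 choose 4) + (9 choose 5) + 1
     = 1 + 9 + 36 + 84 + 126 + 126 + 1
     = 383.

383


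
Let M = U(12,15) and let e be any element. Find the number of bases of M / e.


Contracting e from U(12,15) gives U(11,14).
Bases of U(11,14) = C(14,11) = 14! / (11! * 3!) = 364.

364


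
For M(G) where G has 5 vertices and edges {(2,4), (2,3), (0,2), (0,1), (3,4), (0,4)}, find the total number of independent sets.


An independent set in a graphic matroid is an acyclic edge subset.
G has 5 vertices and 6 edges.
Enumerate all 2^6 = 64 subsets, checking for acyclicity.
Total independent sets = 48.

48


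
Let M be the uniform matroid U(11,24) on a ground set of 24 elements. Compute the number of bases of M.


Bases of U(11,24) are all 11-element subsets of the 24-element ground set.
Number of bases = C(24,11).
C(24,11) = 24! / (11! * 13!) = 2496144.

2496144


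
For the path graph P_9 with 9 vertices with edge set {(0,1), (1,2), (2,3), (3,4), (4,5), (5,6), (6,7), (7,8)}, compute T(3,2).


A path on 9 vertices is a tree with 8 edges.
T(x,y) = x^(8) for any tree.
T(3,2) = 3^8 = 6561.

6561


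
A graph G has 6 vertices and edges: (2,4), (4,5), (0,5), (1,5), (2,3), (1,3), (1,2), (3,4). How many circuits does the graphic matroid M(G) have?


A circuit in a graphic matroid = edge set of a simple cycle.
G has 6 vertices and 8 edges.
Enumerating all minimal edge subsets forming cycles...
Total circuits found: 7.

7


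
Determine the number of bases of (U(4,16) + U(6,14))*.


(M1+M2)* = M1* + M2*.
M1* = U(12,16), bases: C(16,12) = 1820.
M2* = U(8,14), bases: C(14,8) = 3003.
|B(M*)| = 1820 * 3003 = 5465460.

5465460


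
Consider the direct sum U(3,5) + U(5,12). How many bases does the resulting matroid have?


Bases of a direct sum M1 + M2: |B| = |B(M1)| * |B(M2)|.
|B(U(3,5))| = C(5,3) = 10.
|B(U(5,12))| = C(12,5) = 792.
Total bases = 10 * 792 = 7920.

7920


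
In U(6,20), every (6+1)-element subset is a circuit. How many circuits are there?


In U(6,20), circuits are the (7)-element subsets.
Any set of 7 elements is dependent, and removing any one element gives
an independent set of size 6, so it is a minimal dependent set.
Number of circuits = C(20,7) = 20! / (7! * 13!) = 77520.

77520


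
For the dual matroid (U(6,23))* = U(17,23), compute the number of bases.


The dual of U(r,n) is U(n-r, n) = U(17,23).
Bases of U(17,23) are all (17)-element subsets.
|B(M*)| = C(23,17) = 23! / (17! * 6!) = 100947.

100947


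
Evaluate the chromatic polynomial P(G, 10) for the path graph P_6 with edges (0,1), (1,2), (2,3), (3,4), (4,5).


P(P_6, k) = k * (k-1)^(5).
P(10) = 10 * 9^5 = 10 * 59049 = 590490.

590490


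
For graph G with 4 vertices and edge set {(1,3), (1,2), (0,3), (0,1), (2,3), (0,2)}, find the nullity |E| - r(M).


Cycle rank (nullity) = |E| - r(M) = |E| - (|V| - c).
|E| = 6, |V| = 4, c = 1.
Nullity = 6 - (4 - 1) = 6 - 3 = 3.

3


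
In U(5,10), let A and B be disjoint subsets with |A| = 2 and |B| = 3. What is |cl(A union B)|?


|A union B| = 2 + 3 = 5 (disjoint).
In U(5,10), cl(S) = S if |S| < 5, else cl(S) = E.
Since 5 >= 5, cl(A union B) = E.
|cl(A union B)| = 10.

10


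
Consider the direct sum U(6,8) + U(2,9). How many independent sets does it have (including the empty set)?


For a direct sum, |I(M1+M2)| = |I(M1)| * |I(M2)|.
|I(U(6,8))| = sum C(8,k) for k=0..6 = 247.
|I(U(2,9))| = sum C(9,k) for k=0..2 = 46.
Total = 247 * 46 = 11362.

11362


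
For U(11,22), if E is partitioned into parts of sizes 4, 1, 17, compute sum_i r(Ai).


r(Ai) = min(|Ai|, 11) for each part.
Sum = min(4,11) + min(1,11) + min(17,11)
    = 4 + 1 + 11
    = 16.

16


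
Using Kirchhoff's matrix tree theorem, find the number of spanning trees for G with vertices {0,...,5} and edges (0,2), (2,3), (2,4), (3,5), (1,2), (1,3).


By Kirchhoff's matrix tree theorem, the number of spanning trees equals
the determinant of any cofactor of the Laplacian matrix L.
G has 6 vertices and 6 edges.
Computing the (5 x 5) cofactor determinant gives 3.

3


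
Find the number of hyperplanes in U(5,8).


Hyperplanes of U(5,8) are flats of rank 4.
In a uniform matroid, these are exactly the (4)-element subsets.
Count = (8 choose 4) = 70.

70


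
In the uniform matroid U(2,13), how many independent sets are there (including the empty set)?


Independent sets of U(2,13) are all subsets of size <= 2.
Count = C(13,0) + C(13,1) + C(13,2)
     = 1 + 13 + 78
     = 92.

92


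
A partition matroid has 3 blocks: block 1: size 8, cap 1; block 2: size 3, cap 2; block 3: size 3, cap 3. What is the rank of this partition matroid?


Rank of a partition matroid = sum of min(|Si|, ci) for each block.
= min(8,1) + min(3,2) + min(3,3)
= 1 + 2 + 3
= 6.

6


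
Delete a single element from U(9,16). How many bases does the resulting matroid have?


Deleting e from U(9,16) gives U(9,15) since n > r.
Bases of U(9,15) = C(15,9) = 15! / (9! * 6!) = 5005.

5005


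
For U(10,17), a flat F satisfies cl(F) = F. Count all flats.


Flats of U(10,17): every subset of size < 10 is a flat, plus E itself.
Count = (17 choose 0) + (17 choose 1) + (17 choose 2) + (17 choose 3) + (17 choose 4) + (17 choose 5) + (17 choose 6) + (17 choose 7) + (17 choose 8) + (17 choose 9) + 1
     = 1 + 17 + 136 + 680 + 2380 + 6188 + 12376 + 19448 + 24310 + 24310 + 1
     = 89847.

89847


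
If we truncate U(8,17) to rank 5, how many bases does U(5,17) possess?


Truncating U(8,17) to rank 5 gives U(5,17).
Bases of U(5,17) are all 5-element subsets of 17 elements.
Number of bases = C(17,5) = 17! / (5! * 12!) = 6188.

6188


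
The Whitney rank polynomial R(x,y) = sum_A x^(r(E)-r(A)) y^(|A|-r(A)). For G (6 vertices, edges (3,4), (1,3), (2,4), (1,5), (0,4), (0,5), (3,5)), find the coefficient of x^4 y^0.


R(x,y) = sum over A in 2^E of x^(r(E)-r(A)) * y^(|A|-r(A)).
G has 6 vertices, 7 edges. r(E) = 5.
Enumerate all 2^7 = 128 subsets.
Count subsets with r(E)-r(A)=4 and |A|-r(A)=0: 7.

7


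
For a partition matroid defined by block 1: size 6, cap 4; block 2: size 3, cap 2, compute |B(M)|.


A basis picks exactly ci elements from block i.
Number of bases = product of C(|Si|, ci).
= C(6,4) * C(3,2)
= 15 * 3
= 45.

45


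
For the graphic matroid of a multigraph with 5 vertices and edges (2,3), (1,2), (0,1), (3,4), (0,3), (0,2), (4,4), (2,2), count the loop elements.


In a graphic matroid, a loop is a self-loop edge (u,u) with rank 0.
Examining all 8 edges for self-loops...
Self-loops found: (4,4), (2,2)
Number of loops = 2.

2


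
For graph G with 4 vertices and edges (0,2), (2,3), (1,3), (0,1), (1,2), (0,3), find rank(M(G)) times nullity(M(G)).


r(M) = |V| - c = 4 - 1 = 3.
nullity = |E| - r(M) = 6 - 3 = 3.
Product = 3 * 3 = 9.

9


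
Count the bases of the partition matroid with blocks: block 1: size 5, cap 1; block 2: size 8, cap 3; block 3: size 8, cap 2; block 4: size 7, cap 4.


A basis picks exactly ci elements from block i.
Number of bases = product of C(|Si|, ci).
= C(5,1) * C(8,3) * C(8,2) * C(7,4)
= 5 * 56 * 28 * 35
= 274400.

274400


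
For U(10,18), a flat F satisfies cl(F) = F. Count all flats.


Flats of U(10,18): every subset of size < 10 is a flat, plus E itself.
Count = (18 choose 0) + (18 choose 1) + (18 choose 2) + (18 choose 3) + (18 choose 4) + (18 choose 5) + (18 choose 6) + (18 choose 7) + (18 choose 8) + (18 choose 9) + 1
     = 1 + 18 + 153 + 816 + 3060 + 8568 + 18564 + 31824 + 43758 + 48620 + 1
     = 155383.

155383


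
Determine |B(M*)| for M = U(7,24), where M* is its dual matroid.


The dual of U(r,n) is U(n-r, n) = U(17,24).
Bases of U(17,24) are all (17)-element subsets.
|B(M*)| = C(24,17) = 24! / (17! * 7!) = 346104.

346104


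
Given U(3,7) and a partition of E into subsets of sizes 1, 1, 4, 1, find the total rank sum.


r(Ai) = min(|Ai|, 3) for each part.
Sum = min(1,3) + min(1,3) + min(4,3) + min(1,3)
    = 1 + 1 + 3 + 1
    = 6.

6


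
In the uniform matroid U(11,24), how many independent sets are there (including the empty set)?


Independent sets of U(11,24) are all subsets of size <= 11.
Count = (24 choose 0) + (24 choose 1) + (24 choose 2) + (24 choose 3) + (24 choose 4) + (24 choose 5) + (24 choose 6) + (24 choose 7) + (24 choose 8) + (24 choose 9) + (24 choose 10) + (24 choose 11)
     = 1 + 24 + 276 + 2024 + 10626 + 42504 + 134596 + 346104 + 735471 + 1307504 + 1961256 + 2496144
     = 7036530.

7036530


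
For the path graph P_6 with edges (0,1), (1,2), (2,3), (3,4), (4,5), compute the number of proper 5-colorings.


P(P_6, k) = k * (k-1)^(5).
P(5) = 5 * 4^5 = 5 * 1024 = 5120.

5120


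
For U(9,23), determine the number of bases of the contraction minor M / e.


Contracting e from U(9,23) gives U(8,22).
Bases of U(8,22) = C(22,8) = 319770.

319770


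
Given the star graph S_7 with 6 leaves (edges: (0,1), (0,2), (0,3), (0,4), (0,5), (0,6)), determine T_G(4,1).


A star on 7 vertices is a tree with 6 edges.
T(x,y) = x^(6) for any tree.
T(4,1) = 4^6 = 4096.

4096


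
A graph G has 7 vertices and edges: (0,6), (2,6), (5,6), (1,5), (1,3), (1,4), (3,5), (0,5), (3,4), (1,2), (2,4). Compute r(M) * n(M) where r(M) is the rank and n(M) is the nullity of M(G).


r(M) = |V| - c = 7 - 1 = 6.
nullity = |E| - r(M) = 11 - 6 = 5.
Product = 6 * 5 = 30.

30


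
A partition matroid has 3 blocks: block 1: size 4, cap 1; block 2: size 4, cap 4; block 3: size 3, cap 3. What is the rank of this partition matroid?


Rank of a partition matroid = sum of min(|Si|, ci) for each block.
= min(4,1) + min(4,4) + min(3,3)
= 1 + 4 + 3
= 8.

8


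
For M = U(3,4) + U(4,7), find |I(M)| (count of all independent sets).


For a direct sum, |I(M1+M2)| = |I(M1)| * |I(M2)|.
|I(U(3,4))| = sum C(4,k) for k=0..3 = 15.
|I(U(4,7))| = sum C(7,k) for k=0..4 = 99.
Total = 15 * 99 = 1485.

1485


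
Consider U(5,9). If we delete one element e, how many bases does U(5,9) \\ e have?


Deleting e from U(5,9) gives U(5,8) since n > r.
Bases of U(5,8) = C(8,5) = 8! / (5! * 3!) = 56.

56


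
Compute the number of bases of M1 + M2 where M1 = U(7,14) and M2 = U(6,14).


Bases of a direct sum M1 + M2: |B| = |B(M1)| * |B(M2)|.
|B(U(7,14))| = C(14,7) = 3432.
|B(U(6,14))| = C(14,6) = 3003.
Total bases = 3432 * 3003 = 10306296.

10306296


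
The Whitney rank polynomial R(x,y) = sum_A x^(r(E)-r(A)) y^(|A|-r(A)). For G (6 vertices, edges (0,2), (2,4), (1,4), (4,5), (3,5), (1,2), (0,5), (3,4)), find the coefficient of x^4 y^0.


R(x,y) = sum over A in 2^E of x^(r(E)-r(A)) * y^(|A|-r(A)).
G has 6 vertices, 8 edges. r(E) = 5.
Enumerate all 2^8 = 256 subsets.
Count subsets with r(E)-r(A)=4 and |A|-r(A)=0: 8.

8


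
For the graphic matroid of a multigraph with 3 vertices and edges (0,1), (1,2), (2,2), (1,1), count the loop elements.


In a graphic matroid, a loop is a self-loop edge (u,u) with rank 0.
Examining all 4 edges for self-loops...
Self-loops found: (2,2), (1,1)
Number of loops = 2.

2


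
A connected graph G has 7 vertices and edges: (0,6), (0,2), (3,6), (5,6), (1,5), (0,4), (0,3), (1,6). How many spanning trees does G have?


By Kirchhoff's matrix tree theorem, the number of spanning trees equals
the determinant of any cofactor of the Laplacian matrix L.
G has 7 vertices and 8 edges.
Computing the (6 x 6) cofactor determinant gives 9.

9


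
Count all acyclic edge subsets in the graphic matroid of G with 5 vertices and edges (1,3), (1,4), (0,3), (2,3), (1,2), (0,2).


An independent set in a graphic matroid is an acyclic edge subset.
G has 5 vertices and 6 edges.
Enumerate all 2^6 = 64 subsets, checking for acyclicity.
Total independent sets = 48.

48


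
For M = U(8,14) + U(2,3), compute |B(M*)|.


(M1+M2)* = M1* + M2*.
M1* = U(6,14), bases: C(14,6) = 3003.
M2* = U(1,3), bases: C(3,1) = 3.
|B(M*)| = 3003 * 3 = 9009.

9009


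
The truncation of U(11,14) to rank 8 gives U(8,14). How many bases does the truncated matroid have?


Truncating U(11,14) to rank 8 gives U(8,14).
Bases of U(8,14) are all 8-element subsets of 14 elements.
Number of bases = (14 choose 8) = 3003.

3003


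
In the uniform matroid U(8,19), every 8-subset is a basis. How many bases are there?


Bases of U(8,19) are all 8-element subsets of the 19-element ground set.
Number of bases = C(19,8).
(19 choose 8) = 75582.

75582


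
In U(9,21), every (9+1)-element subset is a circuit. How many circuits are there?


In U(9,21), circuits are the (10)-element subsets.
Any set of 10 elements is dependent, and removing any one element gives
an independent set of size 9, so it is a minimal dependent set.
Number of circuits = C(21,10) = 21! / (10! * 11!) = 352716.

352716


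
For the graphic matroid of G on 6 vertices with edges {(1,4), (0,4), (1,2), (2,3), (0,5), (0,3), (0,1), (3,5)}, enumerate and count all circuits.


A circuit in a graphic matroid = edge set of a simple cycle.
G has 6 vertices and 8 edges.
Enumerating all minimal edge subsets forming cycles...
Total circuits found: 6.

6


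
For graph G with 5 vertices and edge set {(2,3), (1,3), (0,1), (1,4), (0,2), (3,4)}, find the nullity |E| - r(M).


Cycle rank (nullity) = |E| - r(M) = |E| - (|V| - c).
|E| = 6, |V| = 5, c = 1.
Nullity = 6 - (5 - 1) = 6 - 4 = 2.

2


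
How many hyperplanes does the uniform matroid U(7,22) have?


Hyperplanes of U(7,22) are flats of rank 6.
In a uniform matroid, these are exactly the (6)-element subsets.
Count = C(22,6) = 74613.

74613


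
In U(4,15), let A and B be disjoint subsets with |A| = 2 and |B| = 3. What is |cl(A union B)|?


|A union B| = 2 + 3 = 5 (disjoint).
In U(4,15), cl(S) = S if |S| < 4, else cl(S) = E.
Since 5 >= 4, cl(A union B) = E.
|cl(A union B)| = 15.

15


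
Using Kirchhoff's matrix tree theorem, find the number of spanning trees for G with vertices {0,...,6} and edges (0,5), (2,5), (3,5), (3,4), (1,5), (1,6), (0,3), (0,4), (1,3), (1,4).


By Kirchhoff's matrix tree theorem, the number of spanning trees equals
the determinant of any cofactor of the Laplacian matrix L.
G has 7 vertices and 10 edges.
Computing the (6 x 6) cofactor determinant gives 45.

45


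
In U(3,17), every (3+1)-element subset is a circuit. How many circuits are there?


In U(3,17), circuits are the (4)-element subsets.
Any set of 4 elements is dependent, and removing any one element gives
an independent set of size 3, so it is a minimal dependent set.
Number of circuits = (17 choose 4) = 2380.

2380


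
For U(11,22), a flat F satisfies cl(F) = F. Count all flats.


Flats of U(11,22): every subset of size < 11 is a flat, plus E itself.
Count = C(22,0) + C(22,1) + C(22,2) + C(22,3) + C(22,4) + C(22,5) + C(22,6) + C(22,7) + C(22,8) + C(22,9) + C(22,10) + 1
     = 1 + 22 + 231 + 1540 + 7315 + 26334 + 74613 + 170544 + 319770 + 497420 + 646646 + 1
     = 1744437.

1744437


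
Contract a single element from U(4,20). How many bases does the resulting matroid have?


Contracting e from U(4,20) gives U(3,19).
Bases of U(3,19) = C(19,3) = (19 * 18 * 17) / (1 * 2 * 3) = 969.

969


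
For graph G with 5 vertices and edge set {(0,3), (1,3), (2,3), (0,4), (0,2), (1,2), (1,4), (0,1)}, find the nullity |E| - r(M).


Cycle rank (nullity) = |E| - r(M) = |E| - (|V| - c).
|E| = 8, |V| = 5, c = 1.
Nullity = 8 - (5 - 1) = 8 - 4 = 4.

4


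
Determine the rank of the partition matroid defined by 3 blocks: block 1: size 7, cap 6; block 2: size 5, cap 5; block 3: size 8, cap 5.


Rank of a partition matroid = sum of min(|Si|, ci) for each block.
= min(7,6) + min(5,5) + min(8,5)
= 6 + 5 + 5
= 16.

16


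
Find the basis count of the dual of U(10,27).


The dual of U(r,n) is U(n-r, n) = U(17,27).
Bases of U(17,27) are all (17)-element subsets.
|B(M*)| = C(27,17) = 27! / (17! * 10!) = 8436285.

8436285


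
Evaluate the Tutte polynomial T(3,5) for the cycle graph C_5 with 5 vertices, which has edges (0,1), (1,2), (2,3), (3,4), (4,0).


T(C_5; x,y) = x + x^2 + ... + x^(4) + y.
T(3,5) = 3^1 + 3^2 + 3^3 + 3^4 + 5
= 3 + 9 + 27 + 81 + 5
= 125.

125


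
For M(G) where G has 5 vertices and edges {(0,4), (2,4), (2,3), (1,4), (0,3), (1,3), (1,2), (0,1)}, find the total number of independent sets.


An independent set in a graphic matroid is an acyclic edge subset.
G has 5 vertices and 8 edges.
Enumerate all 2^8 = 256 subsets, checking for acyclicity.
Total independent sets = 134.

134


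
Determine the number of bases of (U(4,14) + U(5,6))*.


(M1+M2)* = M1* + M2*.
M1* = U(10,14), bases: C(14,10) = 1001.
M2* = U(1,6), bases: C(6,1) = 6.
|B(M*)| = 1001 * 6 = 6006.

6006


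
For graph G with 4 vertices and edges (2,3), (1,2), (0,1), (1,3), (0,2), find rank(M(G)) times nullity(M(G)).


r(M) = |V| - c = 4 - 1 = 3.
nullity = |E| - r(M) = 5 - 3 = 2.
Product = 3 * 2 = 6.

6


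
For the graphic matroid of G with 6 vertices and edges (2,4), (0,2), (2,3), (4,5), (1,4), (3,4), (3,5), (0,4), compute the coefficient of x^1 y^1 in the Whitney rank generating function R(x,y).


R(x,y) = sum over A in 2^E of x^(r(E)-r(A)) * y^(|A|-r(A)).
G has 6 vertices, 8 edges. r(E) = 5.
Enumerate all 2^8 = 256 subsets.
Count subsets with r(E)-r(A)=1 and |A|-r(A)=1: 33.

33


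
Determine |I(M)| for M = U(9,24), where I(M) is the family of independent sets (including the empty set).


Independent sets of U(9,24) are all subsets of size <= 9.
Count = (24 choose 0) + (24 choose 1) + (24 choose 2) + (24 choose 3) + (24 choose 4) + (24 choose 5) + (24 choose 6) + (24 choose 7) + (24 choose 8) + (24 choose 9)
     = 1 + 24 + 276 + 2024 + 10626 + 42504 + 134596 + 346104 + 735471 + 1307504
     = 2579130.

2579130


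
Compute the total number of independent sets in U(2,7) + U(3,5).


For a direct sum, |I(M1+M2)| = |I(M1)| * |I(M2)|.
|I(U(2,7))| = sum C(7,k) for k=0..2 = 29.
|I(U(3,5))| = sum C(5,k) for k=0..3 = 26.
Total = 29 * 26 = 754.

754


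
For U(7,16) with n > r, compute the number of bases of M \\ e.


Deleting e from U(7,16) gives U(7,15) since n > r.
Bases of U(7,15) = (15 choose 7) = 6435.

6435


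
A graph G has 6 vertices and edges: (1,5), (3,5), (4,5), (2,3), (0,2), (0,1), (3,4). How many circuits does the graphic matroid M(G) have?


A circuit in a graphic matroid = edge set of a simple cycle.
G has 6 vertices and 7 edges.
Enumerating all minimal edge subsets forming cycles...
Total circuits found: 3.

3


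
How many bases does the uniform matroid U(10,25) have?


Bases of U(10,25) are all 10-element subsets of the 25-element ground set.
Number of bases = C(25,10).
C(25,10) = 25! / (10! * 15!) = 3268760.

3268760


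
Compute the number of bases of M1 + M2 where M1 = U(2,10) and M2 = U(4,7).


Bases of a direct sum M1 + M2: |B| = |B(M1)| * |B(M2)|.
|B(U(2,10))| = C(10,2) = 45.
|B(U(4,7))| = C(7,4) = 35.
Total bases = 45 * 35 = 1575.

1575


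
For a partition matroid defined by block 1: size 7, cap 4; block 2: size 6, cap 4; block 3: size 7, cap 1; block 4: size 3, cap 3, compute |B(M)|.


A basis picks exactly ci elements from block i.
Number of bases = product of C(|Si|, ci).
= C(7,4) * C(6,4) * C(7,1) * C(3,3)
= 35 * 15 * 7 * 1
= 3675.

3675


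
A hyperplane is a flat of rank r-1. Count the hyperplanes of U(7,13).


Hyperplanes of U(7,13) are flats of rank 6.
In a uniform matroid, these are exactly the (6)-element subsets.
Count = (13 choose 6) = 1716.

1716


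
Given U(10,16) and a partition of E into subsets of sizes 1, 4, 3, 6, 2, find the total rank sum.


r(Ai) = min(|Ai|, 10) for each part.
Sum = min(1,10) + min(4,10) + min(3,10) + min(6,10) + min(2,10)
    = 1 + 4 + 3 + 6 + 2
    = 16.

16


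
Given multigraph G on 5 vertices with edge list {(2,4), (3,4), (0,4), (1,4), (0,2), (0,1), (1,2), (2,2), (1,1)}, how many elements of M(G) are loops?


In a graphic matroid, a loop is a self-loop edge (u,u) with rank 0.
Examining all 9 edges for self-loops...
Self-loops found: (2,2), (1,1)
Number of loops = 2.

2


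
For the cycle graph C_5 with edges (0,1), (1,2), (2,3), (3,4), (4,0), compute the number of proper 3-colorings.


P(C_5, k) = (k-1)^5 + (-1)^5*(k-1).
P(3) = (2)^5 - 2
= 32 - 2 = 30.

30


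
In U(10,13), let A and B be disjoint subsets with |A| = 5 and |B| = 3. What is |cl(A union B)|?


|A union B| = 5 + 3 = 8 (disjoint).
In U(10,13), cl(S) = S if |S| < 10, else cl(S) = E.
Since 8 < 10, cl(A union B) = A union B.
|cl(A union B)| = 8.

8


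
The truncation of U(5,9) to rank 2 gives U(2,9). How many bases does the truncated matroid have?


Truncating U(5,9) to rank 2 gives U(2,9).
Bases of U(2,9) are all 2-element subsets of 9 elements.
Number of bases = C(9,2) = 9! / (2! * 7!) = 36.

36


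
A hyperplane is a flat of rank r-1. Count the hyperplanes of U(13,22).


Hyperplanes of U(13,22) are flats of rank 12.
In a uniform matroid, these are exactly the (12)-element subsets.
Count = (22 choose 12) = 646646.

646646


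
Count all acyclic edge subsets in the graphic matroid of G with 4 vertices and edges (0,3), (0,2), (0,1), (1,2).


An independent set in a graphic matroid is an acyclic edge subset.
G has 4 vertices and 4 edges.
Enumerate all 2^4 = 16 subsets, checking for acyclicity.
Total independent sets = 14.

14


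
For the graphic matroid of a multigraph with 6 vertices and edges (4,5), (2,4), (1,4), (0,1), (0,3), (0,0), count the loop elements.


In a graphic matroid, a loop is a self-loop edge (u,u) with rank 0.
Examining all 6 edges for self-loops...
Self-loops found: (0,0)
Number of loops = 1.

1


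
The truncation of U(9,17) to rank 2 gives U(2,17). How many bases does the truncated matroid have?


Truncating U(9,17) to rank 2 gives U(2,17).
Bases of U(2,17) are all 2-element subsets of 17 elements.
Number of bases = C(17,2) = 17! / (2! * 15!) = 136.

136


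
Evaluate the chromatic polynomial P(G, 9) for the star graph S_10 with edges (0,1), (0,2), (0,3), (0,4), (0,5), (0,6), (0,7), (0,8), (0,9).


P(tree, k) = k * (k-1)^(9) for any tree on 10 vertices.
P(9) = 9 * 8^9 = 9 * 134217728 = 1207959552.

1207959552


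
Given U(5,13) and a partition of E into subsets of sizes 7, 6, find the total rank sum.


r(Ai) = min(|Ai|, 5) for each part.
Sum = min(7,5) + min(6,5)
    = 5 + 5
    = 10.

10


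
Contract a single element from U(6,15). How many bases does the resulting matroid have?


Contracting e from U(6,15) gives U(5,14).
Bases of U(5,14) = C(14,5) = 2002.

2002


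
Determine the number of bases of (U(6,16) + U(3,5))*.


(M1+M2)* = M1* + M2*.
M1* = U(10,16), bases: C(16,10) = 8008.
M2* = U(2,5), bases: C(5,2) = 10.
|B(M*)| = 8008 * 10 = 80080.

80080


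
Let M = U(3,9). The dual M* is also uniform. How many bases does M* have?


The dual of U(r,n) is U(n-r, n) = U(6,9).
Bases of U(6,9) are all (6)-element subsets.
|B(M*)| = C(9,6) = 84.

84


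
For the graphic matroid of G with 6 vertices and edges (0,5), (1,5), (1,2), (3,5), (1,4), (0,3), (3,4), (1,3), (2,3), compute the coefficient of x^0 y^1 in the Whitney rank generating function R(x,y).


R(x,y) = sum over A in 2^E of x^(r(E)-r(A)) * y^(|A|-r(A)).
G has 6 vertices, 9 edges. r(E) = 5.
Enumerate all 2^9 = 512 subsets.
Count subsets with r(E)-r(A)=0 and |A|-r(A)=1: 61.

61


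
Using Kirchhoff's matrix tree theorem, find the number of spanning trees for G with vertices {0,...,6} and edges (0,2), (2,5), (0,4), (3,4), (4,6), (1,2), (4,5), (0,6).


By Kirchhoff's matrix tree theorem, the number of spanning trees equals
the determinant of any cofactor of the Laplacian matrix L.
G has 7 vertices and 8 edges.
Computing the (6 x 6) cofactor determinant gives 11.

11


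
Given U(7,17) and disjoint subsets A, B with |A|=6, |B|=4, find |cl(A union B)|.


|A union B| = 6 + 4 = 10 (disjoint).
In U(7,17), cl(S) = S if |S| < 7, else cl(S) = E.
Since 10 >= 7, cl(A union B) = E.
|cl(A union B)| = 17.

17


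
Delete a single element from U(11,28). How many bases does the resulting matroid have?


Deleting e from U(11,28) gives U(11,27) since n > r.
Bases of U(11,27) = (27 choose 11) = 13037895.

13037895


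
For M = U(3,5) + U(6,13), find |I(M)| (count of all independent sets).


For a direct sum, |I(M1+M2)| = |I(M1)| * |I(M2)|.
|I(U(3,5))| = sum C(5,k) for k=0..3 = 26.
|I(U(6,13))| = sum C(13,k) for k=0..6 = 4096.
Total = 26 * 4096 = 106496.

106496


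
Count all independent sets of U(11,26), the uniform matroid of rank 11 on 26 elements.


Independent sets of U(11,26) are all subsets of size <= 11.
Count = (26 choose 0) + (26 choose 1) + (26 choose 2) + (26 choose 3) + (26 choose 4) + (26 choose 5) + (26 choose 6) + (26 choose 7) + (26 choose 8) + (26 choose 9) + (26 choose 10) + (26 choose 11)
     = 1 + 26 + 325 + 2600 + 14950 + 65780 + 230230 + 657800 + 1562275 + 3124550 + 5311735 + 7726160
     = 18696432.

18696432


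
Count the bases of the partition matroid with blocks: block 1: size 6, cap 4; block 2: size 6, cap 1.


A basis picks exactly ci elements from block i.
Number of bases = product of C(|Si|, ci).
= C(6,4) * C(6,1)
= 15 * 6
= 90.

90


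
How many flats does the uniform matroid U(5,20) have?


Flats of U(5,20): every subset of size < 5 is a flat, plus E itself.
Count = (20 choose 0) + (20 choose 1) + (20 choose 2) + (20 choose 3) + (20 choose 4) + 1
     = 1 + 20 + 190 + 1140 + 4845 + 1
     = 6197.

6197


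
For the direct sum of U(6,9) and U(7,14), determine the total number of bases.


Bases of a direct sum M1 + M2: |B| = |B(M1)| * |B(M2)|.
|B(U(6,9))| = C(9,6) = 84.
|B(U(7,14))| = C(14,7) = 3432.
Total bases = 84 * 3432 = 288288.

288288


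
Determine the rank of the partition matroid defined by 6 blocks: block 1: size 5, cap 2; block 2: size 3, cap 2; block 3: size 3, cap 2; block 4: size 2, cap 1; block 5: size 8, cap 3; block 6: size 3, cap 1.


Rank of a partition matroid = sum of min(|Si|, ci) for each block.
= min(5,2) + min(3,2) + min(3,2) + min(2,1) + min(8,3) + min(3,1)
= 2 + 2 + 2 + 1 + 3 + 1
= 11.

11


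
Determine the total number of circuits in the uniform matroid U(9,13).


In U(9,13), circuits are the (10)-element subsets.
Any set of 10 elements is dependent, and removing any one element gives
an independent set of size 9, so it is a minimal dependent set.
Number of circuits = C(13,10) = 13! / (10! * 3!) = 286.

286


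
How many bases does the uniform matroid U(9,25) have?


Bases of U(9,25) are all 9-element subsets of the 25-element ground set.
Number of bases = C(25,9).
C(25,9) = 25! / (9! * 16!) = 2042975.

2042975


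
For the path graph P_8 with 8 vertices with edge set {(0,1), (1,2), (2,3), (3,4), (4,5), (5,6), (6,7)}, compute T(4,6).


A path on 8 vertices is a tree with 7 edges.
T(x,y) = x^(7) for any tree.
T(4,6) = 4^7 = 16384.

16384


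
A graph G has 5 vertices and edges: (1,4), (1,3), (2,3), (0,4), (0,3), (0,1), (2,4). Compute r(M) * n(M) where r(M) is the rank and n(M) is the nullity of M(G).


r(M) = |V| - c = 5 - 1 = 4.
nullity = |E| - r(M) = 7 - 4 = 3.
Product = 4 * 3 = 12.

12


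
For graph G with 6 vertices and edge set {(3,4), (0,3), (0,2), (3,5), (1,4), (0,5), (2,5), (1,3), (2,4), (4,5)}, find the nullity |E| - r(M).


Cycle rank (nullity) = |E| - r(M) = |E| - (|V| - c).
|E| = 10, |V| = 6, c = 1.
Nullity = 10 - (6 - 1) = 10 - 5 = 5.

5


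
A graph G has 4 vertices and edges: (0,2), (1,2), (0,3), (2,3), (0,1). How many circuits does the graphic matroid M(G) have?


A circuit in a graphic matroid = edge set of a simple cycle.
G has 4 vertices and 5 edges.
Enumerating all minimal edge subsets forming cycles...
Total circuits found: 3.

3


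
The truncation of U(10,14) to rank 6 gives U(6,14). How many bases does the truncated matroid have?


Truncating U(10,14) to rank 6 gives U(6,14).
Bases of U(6,14) are all 6-element subsets of 14 elements.
Number of bases = (14 choose 6) = 3003.

3003


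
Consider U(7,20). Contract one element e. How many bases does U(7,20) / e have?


Contracting e from U(7,20) gives U(6,19).
Bases of U(6,19) = C(19,6) = 27132.

27132


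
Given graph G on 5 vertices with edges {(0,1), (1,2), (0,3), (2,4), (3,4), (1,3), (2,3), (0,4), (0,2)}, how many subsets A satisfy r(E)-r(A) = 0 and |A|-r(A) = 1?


R(x,y) = sum over A in 2^E of x^(r(E)-r(A)) * y^(|A|-r(A)).
G has 5 vertices, 9 edges. r(E) = 4.
Enumerate all 2^9 = 512 subsets.
Count subsets with r(E)-r(A)=0 and |A|-r(A)=1: 111.

111


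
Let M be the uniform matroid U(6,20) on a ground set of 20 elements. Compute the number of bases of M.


Bases of U(6,20) are all 6-element subsets of the 20-element ground set.
Number of bases = C(20,6).
C(20,6) = 20! / (6! * 14!) = 38760.

38760


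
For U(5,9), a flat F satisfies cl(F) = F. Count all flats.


Flats of U(5,9): every subset of size < 5 is a flat, plus E itself.
Count = (9 choose 0) + (9 choose 1) + (9 choose 2) + (9 choose 3) + (9 choose 4) + 1
     = 1 + 9 + 36 + 84 + 126 + 1
     = 257.

257


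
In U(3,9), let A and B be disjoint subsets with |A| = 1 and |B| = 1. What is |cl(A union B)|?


|A union B| = 1 + 1 = 2 (disjoint).
In U(3,9), cl(S) = S if |S| < 3, else cl(S) = E.
Since 2 < 3, cl(A union B) = A union B.
|cl(A union B)| = 2.

2


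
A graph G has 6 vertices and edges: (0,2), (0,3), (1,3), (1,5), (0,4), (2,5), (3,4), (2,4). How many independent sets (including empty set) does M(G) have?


An independent set in a graphic matroid is an acyclic edge subset.
G has 6 vertices and 8 edges.
Enumerate all 2^8 = 256 subsets, checking for acyclicity.
Total independent sets = 182.

182


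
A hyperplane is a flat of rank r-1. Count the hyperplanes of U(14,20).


Hyperplanes of U(14,20) are flats of rank 13.
In a uniform matroid, these are exactly the (13)-element subsets.
Count = (20 choose 13) = 77520.

77520


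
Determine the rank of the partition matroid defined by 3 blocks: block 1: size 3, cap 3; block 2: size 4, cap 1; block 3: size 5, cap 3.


Rank of a partition matroid = sum of min(|Si|, ci) for each block.
= min(3,3) + min(4,1) + min(5,3)
= 3 + 1 + 3
= 7.

7


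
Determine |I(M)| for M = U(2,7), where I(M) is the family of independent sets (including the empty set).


Independent sets of U(2,7) are all subsets of size <= 2.
Count = (7 choose 0) + (7 choose 1) + (7 choose 2)
     = 1 + 7 + 21
     = 29.

29


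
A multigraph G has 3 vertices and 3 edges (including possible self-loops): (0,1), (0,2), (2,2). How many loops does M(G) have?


In a graphic matroid, a loop is a self-loop edge (u,u) with rank 0.
Examining all 3 edges for self-loops...
Self-loops found: (2,2)
Number of loops = 1.

1


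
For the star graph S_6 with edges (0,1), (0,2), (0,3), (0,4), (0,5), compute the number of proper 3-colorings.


P(tree, k) = k * (k-1)^(5) for any tree on 6 vertices.
P(3) = 3 * 2^5 = 3 * 32 = 96.

96


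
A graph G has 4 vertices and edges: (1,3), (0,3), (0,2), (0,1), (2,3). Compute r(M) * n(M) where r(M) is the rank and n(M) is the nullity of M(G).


r(M) = |V| - c = 4 - 1 = 3.
nullity = |E| - r(M) = 5 - 3 = 2.
Product = 3 * 2 = 6.

6


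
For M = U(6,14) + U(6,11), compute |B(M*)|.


(M1+M2)* = M1* + M2*.
M1* = U(8,14), bases: C(14,8) = 3003.
M2* = U(5,11), bases: C(11,5) = 462.
|B(M*)| = 3003 * 462 = 1387386.

1387386


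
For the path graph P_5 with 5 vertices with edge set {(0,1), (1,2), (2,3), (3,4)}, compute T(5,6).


A path on 5 vertices is a tree with 4 edges.
T(x,y) = x^(4) for any tree.
T(5,6) = 5^4 = 625.

625


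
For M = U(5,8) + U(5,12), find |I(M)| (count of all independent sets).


For a direct sum, |I(M1+M2)| = |I(M1)| * |I(M2)|.
|I(U(5,8))| = sum C(8,k) for k=0..5 = 219.
|I(U(5,12))| = sum C(12,k) for k=0..5 = 1586.
Total = 219 * 1586 = 347334.

347334


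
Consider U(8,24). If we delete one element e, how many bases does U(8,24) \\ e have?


Deleting e from U(8,24) gives U(8,23) since n > r.
Bases of U(8,23) = C(23,8) = 490314.

490314


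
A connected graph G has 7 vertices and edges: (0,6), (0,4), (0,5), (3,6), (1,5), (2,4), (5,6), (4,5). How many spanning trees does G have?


By Kirchhoff's matrix tree theorem, the number of spanning trees equals
the determinant of any cofactor of the Laplacian matrix L.
G has 7 vertices and 8 edges.
Computing the (6 x 6) cofactor determinant gives 8.

8


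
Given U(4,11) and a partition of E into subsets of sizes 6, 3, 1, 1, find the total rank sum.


r(Ai) = min(|Ai|, 4) for each part.
Sum = min(6,4) + min(3,4) + min(1,4) + min(1,4)
    = 4 + 3 + 1 + 1
    = 9.

9


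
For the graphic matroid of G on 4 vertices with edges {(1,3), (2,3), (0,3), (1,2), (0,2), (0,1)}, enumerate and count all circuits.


A circuit in a graphic matroid = edge set of a simple cycle.
G has 4 vertices and 6 edges.
Enumerating all minimal edge subsets forming cycles...
Total circuits found: 7.

7


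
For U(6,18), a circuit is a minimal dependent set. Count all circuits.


In U(6,18), circuits are the (7)-element subsets.
Any set of 7 elements is dependent, and removing any one element gives
an independent set of size 6, so it is a minimal dependent set.
Number of circuits = C(18,7) = 18! / (7! * 11!) = 31824.

31824


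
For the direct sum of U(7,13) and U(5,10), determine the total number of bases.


Bases of a direct sum M1 + M2: |B| = |B(M1)| * |B(M2)|.
|B(U(7,13))| = C(13,7) = 1716.
|B(U(5,10))| = C(10,5) = 252.
Total bases = 1716 * 252 = 432432.

432432


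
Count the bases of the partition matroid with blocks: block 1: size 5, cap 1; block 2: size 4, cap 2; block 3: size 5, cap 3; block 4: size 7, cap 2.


A basis picks exactly ci elements from block i.
Number of bases = product of C(|Si|, ci).
= C(5,1) * C(4,2) * C(5,3) * C(7,2)
= 5 * 6 * 10 * 21
= 6300.

6300


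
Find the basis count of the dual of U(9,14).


The dual of U(r,n) is U(n-r, n) = U(5,14).
Bases of U(5,14) are all (5)-element subsets.
|B(M*)| = (14 choose 5) = 2002.

2002


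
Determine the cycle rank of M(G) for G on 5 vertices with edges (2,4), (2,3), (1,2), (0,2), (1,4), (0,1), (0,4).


Cycle rank (nullity) = |E| - r(M) = |E| - (|V| - c).
|E| = 7, |V| = 5, c = 1.
Nullity = 7 - (5 - 1) = 7 - 4 = 3.

3


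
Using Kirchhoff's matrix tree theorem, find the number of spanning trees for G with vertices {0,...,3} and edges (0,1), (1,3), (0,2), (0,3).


By Kirchhoff's matrix tree theorem, the number of spanning trees equals
the determinant of any cofactor of the Laplacian matrix L.
G has 4 vertices and 4 edges.
Computing the (3 x 3) cofactor determinant gives 3.

3


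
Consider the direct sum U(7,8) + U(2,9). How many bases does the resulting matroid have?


Bases of a direct sum M1 + M2: |B| = |B(M1)| * |B(M2)|.
|B(U(7,8))| = C(8,7) = 8.
|B(U(2,9))| = C(9,2) = 36.
Total bases = 8 * 36 = 288.

288


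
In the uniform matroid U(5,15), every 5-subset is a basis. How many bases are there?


Bases of U(5,15) are all 5-element subsets of the 15-element ground set.
Number of bases = C(15,5).
C(15,5) = 3003.

3003


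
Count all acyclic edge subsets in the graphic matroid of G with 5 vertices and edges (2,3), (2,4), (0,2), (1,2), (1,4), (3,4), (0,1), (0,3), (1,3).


An independent set in a graphic matroid is an acyclic edge subset.
G has 5 vertices and 9 edges.
Enumerate all 2^9 = 512 subsets, checking for acyclicity.
Total independent sets = 198.

198


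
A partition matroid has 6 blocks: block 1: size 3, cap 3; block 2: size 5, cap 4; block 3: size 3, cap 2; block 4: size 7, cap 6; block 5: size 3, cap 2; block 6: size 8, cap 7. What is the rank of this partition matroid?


Rank of a partition matroid = sum of min(|Si|, ci) for each block.
= min(3,3) + min(5,4) + min(3,2) + min(7,6) + min(3,2) + min(8,7)
= 3 + 4 + 2 + 6 + 2 + 7
= 24.

24


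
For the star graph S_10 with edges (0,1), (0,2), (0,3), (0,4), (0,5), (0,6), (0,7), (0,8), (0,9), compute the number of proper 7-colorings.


P(tree, k) = k * (k-1)^(9) for any tree on 10 vertices.
P(7) = 7 * 6^9 = 7 * 10077696 = 70543872.

70543872


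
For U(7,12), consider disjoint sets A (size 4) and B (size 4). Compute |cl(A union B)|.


|A union B| = 4 + 4 = 8 (disjoint).
In U(7,12), cl(S) = S if |S| < 7, else cl(S) = E.
Since 8 >= 7, cl(A union B) = E.
|cl(A union B)| = 12.

12


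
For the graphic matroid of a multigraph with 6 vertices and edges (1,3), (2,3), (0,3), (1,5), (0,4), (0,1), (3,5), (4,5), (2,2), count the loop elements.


In a graphic matroid, a loop is a self-loop edge (u,u) with rank 0.
Examining all 9 edges for self-loops...
Self-loops found: (2,2)
Number of loops = 1.

1


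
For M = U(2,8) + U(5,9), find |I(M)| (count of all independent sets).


For a direct sum, |I(M1+M2)| = |I(M1)| * |I(M2)|.
|I(U(2,8))| = sum C(8,k) for k=0..2 = 37.
|I(U(5,9))| = sum C(9,k) for k=0..5 = 382.
Total = 37 * 382 = 14134.

14134


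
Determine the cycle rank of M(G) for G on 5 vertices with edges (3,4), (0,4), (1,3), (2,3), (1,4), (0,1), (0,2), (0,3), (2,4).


Cycle rank (nullity) = |E| - r(M) = |E| - (|V| - c).
|E| = 9, |V| = 5, c = 1.
Nullity = 9 - (5 - 1) = 9 - 4 = 5.

5


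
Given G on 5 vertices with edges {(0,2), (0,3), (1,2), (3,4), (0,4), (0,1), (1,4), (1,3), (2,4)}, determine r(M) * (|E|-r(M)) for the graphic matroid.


r(M) = |V| - c = 5 - 1 = 4.
nullity = |E| - r(M) = 9 - 4 = 5.
Product = 4 * 5 = 20.

20


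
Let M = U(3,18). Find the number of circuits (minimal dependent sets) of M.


In U(3,18), circuits are the (4)-element subsets.
Any set of 4 elements is dependent, and removing any one element gives
an independent set of size 3, so it is a minimal dependent set.
Number of circuits = C(18,4) = 18! / (4! * 14!) = 3060.

3060
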